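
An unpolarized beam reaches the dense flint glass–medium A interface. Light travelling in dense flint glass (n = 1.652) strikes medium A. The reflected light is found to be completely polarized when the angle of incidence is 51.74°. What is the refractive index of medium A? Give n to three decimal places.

Brewster's law: tan θ_B = n₂/n₁ (light incident in dense flint glass, refracted into medium A).
n₂ = n₁ tan θ_B = 1.652 × tan 51.74° = 2.095.

n ≈ 2.095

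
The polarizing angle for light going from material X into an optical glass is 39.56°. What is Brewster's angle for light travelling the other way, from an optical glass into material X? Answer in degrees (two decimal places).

θ_B' ≈ 50.44°

Reversing the direction swaps n₁ and n₂, so tan θ_B' = 1/tan θ_B and θ_B' = 90° − θ_B.
Hence θ_B' = 90° − 39.56° = 50.44°.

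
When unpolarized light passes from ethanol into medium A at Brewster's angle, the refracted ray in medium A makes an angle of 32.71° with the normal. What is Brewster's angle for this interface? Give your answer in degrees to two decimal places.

At Brewster's angle the reflected and refracted rays are perpendicular, so θ_B + θ_t = 90°.
So θ_B = 90° − θ_t = 90° − 32.71° = 57.29°.

θ_B ≈ 57.29°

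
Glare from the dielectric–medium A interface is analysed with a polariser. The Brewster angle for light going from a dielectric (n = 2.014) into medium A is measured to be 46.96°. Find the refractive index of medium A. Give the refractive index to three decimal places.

n ≈ 2.157

Full polarization of the reflected beam means tan θ_B = n₂/n₁, where n₁ is the incident medium (a dielectric).
n₂ = n₁ tan θ_B = 2.014 × tan 46.96° = 2.157.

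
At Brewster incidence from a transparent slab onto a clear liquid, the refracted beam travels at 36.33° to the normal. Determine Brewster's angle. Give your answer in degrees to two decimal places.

At Brewster's angle the reflected and refracted rays are perpendicular, so θ_B + θ_t = 90°.
So θ_B = 90° − θ_t = 90° − 36.33° = 53.67°.

θ_B ≈ 53.67°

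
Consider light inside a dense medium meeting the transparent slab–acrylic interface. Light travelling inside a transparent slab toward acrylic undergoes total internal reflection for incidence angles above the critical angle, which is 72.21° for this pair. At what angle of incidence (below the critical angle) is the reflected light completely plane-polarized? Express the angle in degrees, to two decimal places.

θ_B ≈ 43.60°

n₂/n₁ = sin θ_c = sin 72.21° = 0.9522.
tan θ_B equals the same ratio, so θ_B = arctan(0.9522) = 43.60°.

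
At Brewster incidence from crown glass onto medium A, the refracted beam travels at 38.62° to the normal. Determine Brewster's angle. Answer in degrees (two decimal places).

θ_B ≈ 51.38°

Brewster's condition makes the reflected and refracted beams perpendicular: θ_B + θ_t = 90°.
So θ_B = 90° − θ_t = 90° − 38.62° = 51.38°.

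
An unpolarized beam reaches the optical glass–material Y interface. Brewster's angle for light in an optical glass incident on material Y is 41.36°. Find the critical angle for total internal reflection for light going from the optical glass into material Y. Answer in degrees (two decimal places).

n₂/n₁ = tan 41.36° = 0.8804; the critical angle satisfies sin θ_c = n₂/n₁.
θ_c = arcsin(0.8804) = 61.69°.

θ_c ≈ 61.69°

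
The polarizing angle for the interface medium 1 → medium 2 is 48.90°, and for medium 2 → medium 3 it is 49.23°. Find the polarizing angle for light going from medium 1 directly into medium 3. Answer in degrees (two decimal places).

θ_B ≈ 53.05°

Each Brewster angle gives a ratio: n₂/n₁ = tan 48.90° = 1.1463, n₃/n₂ = tan 49.23° = 1.1597.
n₃/n₁ = 1.3294. Then tan θ_B(1→3) = n₃/n₁, so θ_B(1→3) = arctan(1.3294) = 53.05°.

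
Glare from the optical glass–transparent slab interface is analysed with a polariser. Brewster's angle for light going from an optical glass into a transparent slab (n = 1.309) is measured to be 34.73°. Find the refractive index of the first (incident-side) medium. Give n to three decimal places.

n ≈ 1.888

At Brewster's angle, tan θ_B = n₂/n₁ with n₁ on the incident side (an optical glass) and n₂ on the transmitted side (a transparent slab).
n₁ = n₂ / tan θ_B = 1.309 / tan 34.73° = 1.888.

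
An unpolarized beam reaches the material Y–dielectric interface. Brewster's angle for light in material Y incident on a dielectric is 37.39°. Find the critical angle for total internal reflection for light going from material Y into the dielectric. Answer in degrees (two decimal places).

θ_c ≈ 49.84°

n₂/n₁ = tan 37.39° = 0.7643; the critical angle satisfies sin θ_c = n₂/n₁.
θ_c = arcsin(0.7643) = 49.84°.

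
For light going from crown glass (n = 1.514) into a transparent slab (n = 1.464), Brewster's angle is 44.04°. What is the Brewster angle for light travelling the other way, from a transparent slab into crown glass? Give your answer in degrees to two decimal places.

Reversing the direction swaps n₁ and n₂, so tan θ_B' = 1/tan θ_B and θ_B' = 90° − θ_B.
Hence θ_B' = 90° − 44.04° = 45.96°.

θ_B' ≈ 45.96°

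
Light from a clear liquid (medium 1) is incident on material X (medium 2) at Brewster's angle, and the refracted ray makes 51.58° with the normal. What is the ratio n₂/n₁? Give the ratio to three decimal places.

n₂/n₁ ≈ 0.793

θ_B + θ_t = 90°, so θ_B = 90° − 51.58° = 38.42°.
tan θ_B = n₂/n₁, so n₂/n₁ = tan 38.42° = 0.793.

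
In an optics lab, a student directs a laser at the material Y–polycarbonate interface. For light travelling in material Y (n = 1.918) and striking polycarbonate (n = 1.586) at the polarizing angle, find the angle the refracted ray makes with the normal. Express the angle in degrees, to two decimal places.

θ_B = arctan(n₂/n₁) = arctan(1.586/1.918) = 39.59°.
At Brewster's angle the reflected and refracted rays are perpendicular, so θ_t = 90° − θ_B = 90° − 39.59° = 50.41°.

θ_t ≈ 50.41°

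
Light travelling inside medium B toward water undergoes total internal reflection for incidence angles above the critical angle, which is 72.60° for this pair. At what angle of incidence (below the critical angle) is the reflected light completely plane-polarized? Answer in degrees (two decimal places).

n₂/n₁ = sin θ_c = sin 72.60° = 0.9542.
tan θ_B equals the same ratio, so θ_B = arctan(0.9542) = 43.66°.

θ_B ≈ 43.66°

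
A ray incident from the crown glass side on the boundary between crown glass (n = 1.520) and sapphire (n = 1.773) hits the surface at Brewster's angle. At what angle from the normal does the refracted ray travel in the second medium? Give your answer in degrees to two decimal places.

tan θ_B = n₂/n₁ = 1.773/1.520 = 1.1664, so θ_B = 49.39°.
The refracted ray is perpendicular to the reflected ray, so θ_t = 90° − θ_B = 40.61°.

θ_t ≈ 40.61°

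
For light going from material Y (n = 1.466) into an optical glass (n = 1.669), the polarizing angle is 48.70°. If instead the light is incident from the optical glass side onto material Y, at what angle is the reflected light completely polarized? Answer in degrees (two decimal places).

Reversing the direction swaps n₁ and n₂, so tan θ_B' = 1/tan θ_B and θ_B' = 90° − θ_B.
Hence θ_B' = 90° − 48.70° = 41.30°.

θ_B' ≈ 41.30°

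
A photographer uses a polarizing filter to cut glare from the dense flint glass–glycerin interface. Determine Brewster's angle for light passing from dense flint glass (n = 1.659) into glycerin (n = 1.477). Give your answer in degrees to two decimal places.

Here n₂/n₁ = 1.477/1.659 = 0.8903, and Brewster's law gives tan θ_B = n₂/n₁. Taking the arctangent, θ_B = 41.68°.

θ_B ≈ 41.68°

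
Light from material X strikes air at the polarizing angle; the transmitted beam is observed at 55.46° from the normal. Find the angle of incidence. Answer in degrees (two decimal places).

Since the reflected and refracted rays are at right angles at the polarizing angle, θ_B + θ_t = 90°.
θ_B = 90° − 55.46° = 34.54°.

θ_B ≈ 34.54°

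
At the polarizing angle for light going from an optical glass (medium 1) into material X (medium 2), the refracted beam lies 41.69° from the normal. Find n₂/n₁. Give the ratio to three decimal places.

θ_B + θ_t = 90°, so θ_B = 90° − 41.69° = 48.31°.
Then n₂/n₁ = tan θ_B = tan 48.31° = 1.123.

n₂/n₁ ≈ 1.123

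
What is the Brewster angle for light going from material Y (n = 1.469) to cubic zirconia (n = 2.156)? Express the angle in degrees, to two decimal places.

Brewster's condition: tan θ_B = n₂/n₁ = 2.156/1.469 = 1.4677. Taking the arctangent, θ_B = 55.73°.

θ_B ≈ 55.73°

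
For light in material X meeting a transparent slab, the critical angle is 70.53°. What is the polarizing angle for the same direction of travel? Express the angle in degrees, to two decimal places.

At the critical angle sin θ_c = n₂/n₁, giving n₂/n₁ = sin 70.53° = 0.9428.
Then tan θ_B = n₂/n₁ = 0.9428, so θ_B = arctan 0.9428 = 43.31°.

θ_B ≈ 43.31°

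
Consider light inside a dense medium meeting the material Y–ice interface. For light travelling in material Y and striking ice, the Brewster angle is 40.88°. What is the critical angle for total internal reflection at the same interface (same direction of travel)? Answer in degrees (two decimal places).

θ_c ≈ 59.95°

From Brewster, n₂/n₁ = tan θ_B = tan 40.88° = 0.8656.
Then sin θ_c = n₂/n₁ = 0.8656, so θ_c = arcsin 0.8656 = 59.95°.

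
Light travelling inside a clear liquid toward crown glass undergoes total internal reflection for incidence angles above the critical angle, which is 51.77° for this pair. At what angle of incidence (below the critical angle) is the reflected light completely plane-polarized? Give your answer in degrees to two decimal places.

θ_B ≈ 38.15°

n₂/n₁ = sin θ_c = sin 51.77° = 0.7855.
tan θ_B equals the same ratio, so θ_B = arctan(0.7855) = 38.15°.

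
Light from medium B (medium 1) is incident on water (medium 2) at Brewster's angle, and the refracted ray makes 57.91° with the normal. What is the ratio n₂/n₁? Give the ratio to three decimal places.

n₂/n₁ ≈ 0.627

θ_B + θ_t = 90°, so θ_B = 90° − 57.91° = 32.09°.
Then n₂/n₁ = tan θ_B = tan 32.09° = 0.627.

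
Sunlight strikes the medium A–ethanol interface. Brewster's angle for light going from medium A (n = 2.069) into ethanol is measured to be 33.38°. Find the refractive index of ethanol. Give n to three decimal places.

n ≈ 1.363

Full polarization of the reflected beam means tan θ_B = n₂/n₁, where n₁ is the incident medium (medium A).
n₂ = n₁ tan θ_B = 2.069 × tan 33.38° = 1.363.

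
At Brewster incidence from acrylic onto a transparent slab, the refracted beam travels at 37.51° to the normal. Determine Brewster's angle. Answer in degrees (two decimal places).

θ_B ≈ 52.49°

Since the reflected and refracted rays are at right angles at the polarizing angle, θ_B + θ_t = 90°.
θ_B = 90° − 37.51° = 52.49°.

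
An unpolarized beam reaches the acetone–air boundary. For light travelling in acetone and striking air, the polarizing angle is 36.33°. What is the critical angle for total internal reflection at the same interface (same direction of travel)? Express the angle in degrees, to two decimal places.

n₂/n₁ = tan 36.33° = 0.7354; the critical angle satisfies sin θ_c = n₂/n₁.
θ_c = arcsin(0.7354) = 47.34°.

θ_c ≈ 47.34°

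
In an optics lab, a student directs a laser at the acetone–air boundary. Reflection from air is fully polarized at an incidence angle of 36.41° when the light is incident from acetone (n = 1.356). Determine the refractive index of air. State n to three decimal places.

Brewster's law: tan θ_B = n₂/n₁ (light incident in acetone, refracted into air).
n₂ = n₁ tan θ_B = 1.356 × tan 36.41° = 1.000.

n ≈ 1.000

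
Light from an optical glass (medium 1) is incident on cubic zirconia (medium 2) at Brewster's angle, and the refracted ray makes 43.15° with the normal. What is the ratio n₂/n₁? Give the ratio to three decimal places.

θ_B + θ_t = 90°, so θ_B = 90° − 43.15° = 46.85°.
tan θ_B = n₂/n₁, so n₂/n₁ = tan 46.85° = 1.067.

n₂/n₁ ≈ 1.067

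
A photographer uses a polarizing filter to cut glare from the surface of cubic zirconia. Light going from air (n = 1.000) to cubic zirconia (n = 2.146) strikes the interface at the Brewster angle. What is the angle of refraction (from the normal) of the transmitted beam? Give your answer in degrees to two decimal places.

tan θ_B = n₂/n₁ = 2.146/1.000 = 2.1460, so θ_B = 65.02°.
Since θ_B + θ_t = 90° at Brewster incidence, θ_t = 90° − 65.02° = 24.98°.

θ_t ≈ 24.98°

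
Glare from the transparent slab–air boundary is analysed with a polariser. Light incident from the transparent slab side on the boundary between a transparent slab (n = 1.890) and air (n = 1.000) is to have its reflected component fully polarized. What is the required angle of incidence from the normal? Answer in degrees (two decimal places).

θ_B ≈ 27.88°

The reflected p-component vanishes when tan θ_B = n₂/n₁.
Brewster's condition: tan θ_B = n₂/n₁ = 1.000/1.890 = 0.5291. Taking the arctangent, θ_B = 27.88°.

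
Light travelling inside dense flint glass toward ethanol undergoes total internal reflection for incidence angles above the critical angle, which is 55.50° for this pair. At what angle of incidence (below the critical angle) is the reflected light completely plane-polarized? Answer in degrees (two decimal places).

θ_B ≈ 39.49°

n₂/n₁ = sin θ_c = sin 55.50° = 0.8241.
tan θ_B equals the same ratio, so θ_B = arctan(0.8241) = 39.49°.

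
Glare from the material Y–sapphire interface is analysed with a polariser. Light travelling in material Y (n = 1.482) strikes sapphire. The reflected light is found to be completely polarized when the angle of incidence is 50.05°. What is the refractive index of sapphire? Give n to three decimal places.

Brewster's law: tan θ_B = n₂/n₁ (light incident in material Y, refracted into sapphire).
n₂ = n₁ tan θ_B = 1.482 × tan 50.05° = 1.769.

n ≈ 1.769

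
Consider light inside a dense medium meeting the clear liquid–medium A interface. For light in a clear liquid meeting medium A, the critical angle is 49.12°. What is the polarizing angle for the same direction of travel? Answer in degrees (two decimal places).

θ_B ≈ 37.09°

sin θ_c = n₂/n₁, so n₂/n₁ = sin 49.12° = 0.7561.
Brewster: tan θ_B = n₂/n₁ = 0.7561.
θ_B = arctan(0.7561) = 37.09°.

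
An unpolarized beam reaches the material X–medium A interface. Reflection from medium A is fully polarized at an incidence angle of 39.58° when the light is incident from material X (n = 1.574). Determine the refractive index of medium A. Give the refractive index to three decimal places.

Brewster's law: tan θ_B = n₂/n₁ (light incident in material X, refracted into medium A).
n₂ = n₁ tan θ_B = 1.574 × tan 39.58° = 1.301.

n ≈ 1.301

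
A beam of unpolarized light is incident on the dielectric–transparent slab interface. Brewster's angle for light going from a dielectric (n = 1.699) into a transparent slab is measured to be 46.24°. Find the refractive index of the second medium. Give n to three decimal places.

n ≈ 1.774

At Brewster's angle, tan θ_B = n₂/n₁ with n₁ on the incident side (a dielectric) and n₂ on the transmitted side (a transparent slab).
n₂ = n₁ tan θ_B = 1.699 × tan 46.24° = 1.774.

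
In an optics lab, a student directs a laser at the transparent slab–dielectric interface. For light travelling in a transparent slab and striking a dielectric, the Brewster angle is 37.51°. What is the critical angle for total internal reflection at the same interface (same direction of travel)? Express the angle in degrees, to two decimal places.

tan θ_B = n₂/n₁ = tan 37.51° = 0.7676.
Total internal reflection: sin θ_c = n₂/n₁ = 0.7676.
θ_c = arcsin(0.7676) = 50.14°.

θ_c ≈ 50.14°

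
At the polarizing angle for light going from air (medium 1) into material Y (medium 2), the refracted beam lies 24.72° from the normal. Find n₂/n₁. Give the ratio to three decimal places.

n₂/n₁ ≈ 2.172

At Brewster incidence θ_B = 90° − θ_t = 90° − 24.72° = 65.28°.
tan θ_B = n₂/n₁, so n₂/n₁ = tan 65.28° = 2.172.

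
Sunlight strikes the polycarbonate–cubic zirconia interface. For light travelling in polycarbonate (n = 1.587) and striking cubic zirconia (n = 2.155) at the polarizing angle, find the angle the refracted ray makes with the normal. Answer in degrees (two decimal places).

θ_t ≈ 36.37°

First find Brewster's angle: tan θ_B = 2.155/1.587 = 1.3579, giving θ_B = 53.63°.
At Brewster's angle the reflected and refracted rays are perpendicular, so θ_t = 90° − θ_B = 90° − 53.63° = 36.37°.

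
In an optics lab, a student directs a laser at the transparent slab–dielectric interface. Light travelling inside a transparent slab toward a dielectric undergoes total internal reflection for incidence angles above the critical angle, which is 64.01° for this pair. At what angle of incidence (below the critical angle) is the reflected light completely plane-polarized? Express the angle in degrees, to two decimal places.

n₂/n₁ = sin θ_c = sin 64.01° = 0.8989.
tan θ_B equals the same ratio, so θ_B = arctan(0.8989) = 41.95°.

θ_B ≈ 41.95°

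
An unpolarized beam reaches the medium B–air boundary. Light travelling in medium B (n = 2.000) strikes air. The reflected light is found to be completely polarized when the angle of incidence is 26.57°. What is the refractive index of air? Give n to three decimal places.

n ≈ 1.000

At the polarizing angle, tan θ_B = n₂/n₁ with n₁ on the incident side (medium B) and n₂ on the transmitted side (air).
n₂ = n₁ tan θ_B = 2.000 × tan 26.57° = 1.000.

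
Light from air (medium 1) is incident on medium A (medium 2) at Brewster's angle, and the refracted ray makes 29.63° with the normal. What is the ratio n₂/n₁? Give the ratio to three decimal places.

θ_B + θ_t = 90°, so θ_B = 90° − 29.63° = 60.37°.
Then n₂/n₁ = tan θ_B = tan 60.37° = 1.758.

n₂/n₁ ≈ 1.758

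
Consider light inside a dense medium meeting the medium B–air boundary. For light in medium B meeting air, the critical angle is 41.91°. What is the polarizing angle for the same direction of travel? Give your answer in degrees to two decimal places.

At the critical angle sin θ_c = n₂/n₁, giving n₂/n₁ = sin 41.91° = 0.6680.
Then tan θ_B = n₂/n₁ = 0.6680, so θ_B = arctan 0.6680 = 33.74°.

θ_B ≈ 33.74°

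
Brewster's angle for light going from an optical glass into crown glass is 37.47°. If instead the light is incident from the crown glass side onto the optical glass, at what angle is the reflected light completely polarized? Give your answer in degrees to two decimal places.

θ_B' ≈ 52.53°

Reversing the direction swaps n₁ and n₂, so tan θ_B' = 1/tan θ_B and θ_B' = 90° − θ_B.
Hence θ_B' = 90° − 37.47° = 52.53°.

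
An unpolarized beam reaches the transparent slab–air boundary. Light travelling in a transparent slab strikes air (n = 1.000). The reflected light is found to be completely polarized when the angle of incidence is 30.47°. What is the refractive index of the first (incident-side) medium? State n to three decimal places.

Brewster's law: tan θ_B = n₂/n₁ (light incident in a transparent slab, refracted into air).
n₁ = n₂ / tan θ_B = 1.000 / tan 30.47° = 1.700.

n ≈ 1.700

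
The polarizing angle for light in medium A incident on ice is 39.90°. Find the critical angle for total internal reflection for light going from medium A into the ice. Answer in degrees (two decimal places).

θ_c ≈ 56.73°

n₂/n₁ = tan 39.90° = 0.8361; the critical angle satisfies sin θ_c = n₂/n₁.
θ_c = arcsin(0.8361) = 56.73°.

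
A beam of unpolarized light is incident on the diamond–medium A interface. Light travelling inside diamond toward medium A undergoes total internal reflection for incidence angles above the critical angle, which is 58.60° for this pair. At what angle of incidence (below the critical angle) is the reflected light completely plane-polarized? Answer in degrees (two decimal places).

At the critical angle sin θ_c = n₂/n₁, giving n₂/n₁ = sin 58.60° = 0.8536.
Then tan θ_B = n₂/n₁ = 0.8536, so θ_B = arctan 0.8536 = 40.48°.

θ_B ≈ 40.48°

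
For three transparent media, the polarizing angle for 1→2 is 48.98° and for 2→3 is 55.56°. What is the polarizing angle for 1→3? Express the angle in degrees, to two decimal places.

n₂/n₁ = tan 48.98° = 1.1496 and n₃/n₂ = tan 55.56° = 1.4583.
Multiplying, n₃/n₁ = 1.1496 × 1.4583 = 1.6764, and θ_B(1→3) = arctan 1.6764 = 59.18°.

θ_B ≈ 59.18°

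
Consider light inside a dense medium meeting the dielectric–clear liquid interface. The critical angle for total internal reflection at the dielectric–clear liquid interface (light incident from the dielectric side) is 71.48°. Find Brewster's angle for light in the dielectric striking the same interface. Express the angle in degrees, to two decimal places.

θ_B ≈ 43.48°

n₂/n₁ = sin θ_c = sin 71.48° = 0.9482.
tan θ_B equals the same ratio, so θ_B = arctan(0.9482) = 43.48°.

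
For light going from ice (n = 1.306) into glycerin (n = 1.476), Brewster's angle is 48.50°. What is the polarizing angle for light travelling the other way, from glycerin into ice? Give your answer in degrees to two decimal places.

tan θ_B' = n₁/n₂ = 1/tan θ_B, so θ_B' = 90° − θ_B.
θ_B' = 90° − 48.50° = 41.50°.

θ_B' ≈ 41.50°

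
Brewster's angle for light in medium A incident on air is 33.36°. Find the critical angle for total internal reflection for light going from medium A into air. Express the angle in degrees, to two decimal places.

θ_c ≈ 41.18°

n₂/n₁ = tan 33.36° = 0.6584; the critical angle satisfies sin θ_c = n₂/n₁.
θ_c = arcsin(0.6584) = 41.18°.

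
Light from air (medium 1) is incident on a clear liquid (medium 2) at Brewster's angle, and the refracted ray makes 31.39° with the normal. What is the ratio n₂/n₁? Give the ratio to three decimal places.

θ_B + θ_t = 90°, so θ_B = 90° − 31.39° = 58.61°.
tan θ_B = n₂/n₁, so n₂/n₁ = tan 58.61° = 1.639.

n₂/n₁ ≈ 1.639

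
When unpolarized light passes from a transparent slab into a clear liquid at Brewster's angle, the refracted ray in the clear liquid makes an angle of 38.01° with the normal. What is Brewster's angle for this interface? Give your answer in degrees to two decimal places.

Brewster's condition makes the reflected and refracted beams perpendicular: θ_B + θ_t = 90°.
So θ_B = 90° − θ_t = 90° − 38.01° = 51.99°.

θ_B ≈ 51.99°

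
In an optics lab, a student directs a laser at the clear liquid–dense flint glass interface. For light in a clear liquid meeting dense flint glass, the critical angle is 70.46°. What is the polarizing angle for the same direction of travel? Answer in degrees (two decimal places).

sin θ_c = n₂/n₁, so n₂/n₁ = sin 70.46° = 0.9424.
Brewster: tan θ_B = n₂/n₁ = 0.9424.
θ_B = arctan(0.9424) = 43.30°.

θ_B ≈ 43.30°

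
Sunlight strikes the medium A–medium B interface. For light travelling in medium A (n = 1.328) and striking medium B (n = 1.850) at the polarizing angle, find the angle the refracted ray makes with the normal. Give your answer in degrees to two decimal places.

θ_B = arctan(n₂/n₁) = arctan(1.850/1.328) = 54.33°.
Since θ_B + θ_t = 90° at Brewster incidence, θ_t = 90° − 54.33° = 35.67°.

θ_t ≈ 35.67°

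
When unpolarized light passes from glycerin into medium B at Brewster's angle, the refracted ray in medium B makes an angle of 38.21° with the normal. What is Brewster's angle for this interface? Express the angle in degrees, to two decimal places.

θ_B ≈ 51.79°

At Brewster's angle the reflected and refracted rays are perpendicular, so θ_B + θ_t = 90°.
So θ_B = 90° − θ_t = 90° − 38.21° = 51.79°.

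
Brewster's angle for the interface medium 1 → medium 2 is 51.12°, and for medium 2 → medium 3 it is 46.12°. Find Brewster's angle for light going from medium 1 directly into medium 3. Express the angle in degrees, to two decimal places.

θ_B ≈ 52.21°

tan θ_B(1→2) = n₂/n₁ = tan 51.12° = 1.2402.
tan θ_B(2→3) = n₃/n₂ = tan 46.12° = 1.0399.
n₃/n₁ = 1.2897. Then tan θ_B(1→3) = n₃/n₁, so θ_B(1→3) = arctan(1.2897) = 52.21°.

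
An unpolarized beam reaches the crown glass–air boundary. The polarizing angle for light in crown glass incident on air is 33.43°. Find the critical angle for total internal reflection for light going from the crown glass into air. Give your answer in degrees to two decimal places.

From Brewster, n₂/n₁ = tan θ_B = tan 33.43° = 0.6601.
Then sin θ_c = n₂/n₁ = 0.6601, so θ_c = arcsin 0.6601 = 41.31°.

θ_c ≈ 41.31°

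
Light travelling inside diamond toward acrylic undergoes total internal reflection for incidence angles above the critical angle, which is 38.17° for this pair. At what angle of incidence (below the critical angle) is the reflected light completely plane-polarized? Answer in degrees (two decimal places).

sin θ_c = n₂/n₁, so n₂/n₁ = sin 38.17° = 0.6180.
Brewster: tan θ_B = n₂/n₁ = 0.6180.
θ_B = arctan(0.6180) = 31.72°.

θ_B ≈ 31.72°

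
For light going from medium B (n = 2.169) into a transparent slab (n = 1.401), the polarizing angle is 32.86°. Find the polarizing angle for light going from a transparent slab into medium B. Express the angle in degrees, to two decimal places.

tan θ_B' = n₁/n₂ = 1/tan θ_B, so θ_B' = 90° − θ_B.
θ_B' = 90° − 32.86° = 57.14°.

θ_B' ≈ 57.14°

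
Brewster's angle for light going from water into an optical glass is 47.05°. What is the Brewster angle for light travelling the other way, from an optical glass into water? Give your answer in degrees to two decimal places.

θ_B' ≈ 42.95°

Reversing the direction swaps n₁ and n₂, so tan θ_B' = 1/tan θ_B and θ_B' = 90° − θ_B.
Hence θ_B' = 90° − 47.05° = 42.95°.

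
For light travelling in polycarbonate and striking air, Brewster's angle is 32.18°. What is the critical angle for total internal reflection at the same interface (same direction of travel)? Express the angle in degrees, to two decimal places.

From Brewster, n₂/n₁ = tan θ_B = tan 32.18° = 0.6292.
Then sin θ_c = n₂/n₁ = 0.6292, so θ_c = arcsin 0.6292 = 38.99°.

θ_c ≈ 38.99°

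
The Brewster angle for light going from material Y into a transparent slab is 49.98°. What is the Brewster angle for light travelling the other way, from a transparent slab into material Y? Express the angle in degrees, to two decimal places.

The two Brewster angles are complementary: θ_B' = 90° − θ_B = 90° − 49.98° = 40.02°.

θ_B' ≈ 40.02°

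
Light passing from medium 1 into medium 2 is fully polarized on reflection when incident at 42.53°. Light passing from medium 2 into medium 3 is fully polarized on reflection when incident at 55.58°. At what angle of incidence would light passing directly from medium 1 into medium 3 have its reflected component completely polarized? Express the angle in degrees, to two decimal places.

n₂/n₁ = tan 42.53° = 0.9173 and n₃/n₂ = tan 55.58° = 1.4594.
n₃/n₁ = 1.3387. Then tan θ_B(1→3) = n₃/n₁, so θ_B(1→3) = arctan(1.3387) = 53.24°.

θ_B ≈ 53.24°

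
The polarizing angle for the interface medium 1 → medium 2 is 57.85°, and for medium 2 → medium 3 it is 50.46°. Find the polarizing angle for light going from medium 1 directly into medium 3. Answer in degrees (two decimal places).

θ_B ≈ 62.58°

Each Brewster angle gives a ratio: n₂/n₁ = tan 57.85° = 1.5911, n₃/n₂ = tan 50.46° = 1.2114.
Multiplying, n₃/n₁ = 1.5911 × 1.2114 = 1.9274, and θ_B(1→3) = arctan 1.9274 = 62.58°.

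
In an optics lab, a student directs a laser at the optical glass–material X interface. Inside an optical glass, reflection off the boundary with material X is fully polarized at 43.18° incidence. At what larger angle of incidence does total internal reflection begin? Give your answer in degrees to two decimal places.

From Brewster, n₂/n₁ = tan θ_B = tan 43.18° = 0.9384.
Then sin θ_c = n₂/n₁ = 0.9384, so θ_c = arcsin 0.9384 = 69.79°.

θ_c ≈ 69.79°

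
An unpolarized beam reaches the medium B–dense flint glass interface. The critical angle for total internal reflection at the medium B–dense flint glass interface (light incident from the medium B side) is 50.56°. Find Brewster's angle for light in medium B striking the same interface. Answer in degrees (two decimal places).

At the critical angle sin θ_c = n₂/n₁, giving n₂/n₁ = sin 50.56° = 0.7723.
Then tan θ_B = n₂/n₁ = 0.7723, so θ_B = arctan 0.7723 = 37.68°.

θ_B ≈ 37.68°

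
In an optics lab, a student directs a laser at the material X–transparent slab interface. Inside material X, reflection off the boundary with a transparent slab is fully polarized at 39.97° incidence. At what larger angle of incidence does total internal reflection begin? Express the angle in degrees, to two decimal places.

tan θ_B = n₂/n₁ = tan 39.97° = 0.8382.
Total internal reflection: sin θ_c = n₂/n₁ = 0.8382.
θ_c = arcsin(0.8382) = 56.95°.

θ_c ≈ 56.95°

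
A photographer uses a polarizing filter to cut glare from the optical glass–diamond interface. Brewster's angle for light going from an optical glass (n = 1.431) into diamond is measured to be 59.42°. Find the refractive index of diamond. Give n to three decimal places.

n ≈ 2.422

At Brewster's angle, tan θ_B = n₂/n₁ with n₁ on the incident side (an optical glass) and n₂ on the transmitted side (diamond).
n₂ = n₁ tan θ_B = 1.431 × tan 59.42° = 2.422.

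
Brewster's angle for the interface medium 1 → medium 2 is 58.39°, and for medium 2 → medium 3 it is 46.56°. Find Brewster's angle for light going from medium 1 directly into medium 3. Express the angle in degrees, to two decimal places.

n₂/n₁ = tan 58.39° = 1.6248 and n₃/n₂ = tan 46.56° = 1.0560.
So n₃/n₁ = (n₂/n₁)(n₃/n₂) = 1.6248 × 1.0560 = 1.7158.
θ_B(1→3) = arctan(1.7158) = 59.77°.

θ_B ≈ 59.77°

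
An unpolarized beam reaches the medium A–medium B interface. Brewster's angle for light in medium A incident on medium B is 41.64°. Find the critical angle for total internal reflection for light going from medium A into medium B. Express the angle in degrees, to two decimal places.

tan θ_B = n₂/n₁ = tan 41.64° = 0.8891.
Total internal reflection: sin θ_c = n₂/n₁ = 0.8891.
θ_c = arcsin(0.8891) = 62.76°.

θ_c ≈ 62.76°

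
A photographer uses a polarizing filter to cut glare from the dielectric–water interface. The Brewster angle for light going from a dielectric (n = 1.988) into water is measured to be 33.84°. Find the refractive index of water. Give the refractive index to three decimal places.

n ≈ 1.333

Full polarization of the reflected beam means tan θ_B = n₂/n₁, where n₁ is the incident medium (a dielectric).
n₂ = n₁ tan θ_B = 1.988 × tan 33.84° = 1.333.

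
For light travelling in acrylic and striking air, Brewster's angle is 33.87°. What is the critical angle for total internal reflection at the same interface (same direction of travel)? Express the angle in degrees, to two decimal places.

θ_c ≈ 42.16°

From Brewster, n₂/n₁ = tan θ_B = tan 33.87° = 0.6712.
Then sin θ_c = n₂/n₁ = 0.6712, so θ_c = arcsin 0.6712 = 42.16°.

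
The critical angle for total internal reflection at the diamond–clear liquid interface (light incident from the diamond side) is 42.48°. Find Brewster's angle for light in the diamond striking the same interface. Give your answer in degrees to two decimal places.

n₂/n₁ = sin θ_c = sin 42.48° = 0.6753.
tan θ_B equals the same ratio, so θ_B = arctan(0.6753) = 34.03°.

θ_B ≈ 34.03°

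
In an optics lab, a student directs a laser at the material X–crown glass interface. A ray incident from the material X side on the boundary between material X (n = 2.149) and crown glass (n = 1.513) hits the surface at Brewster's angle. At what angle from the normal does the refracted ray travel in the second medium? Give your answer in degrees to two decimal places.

θ_B = arctan(n₂/n₁) = arctan(1.513/2.149) = 35.15°.
Since θ_B + θ_t = 90° at Brewster incidence, θ_t = 90° − 35.15° = 54.85°.

θ_t ≈ 54.85°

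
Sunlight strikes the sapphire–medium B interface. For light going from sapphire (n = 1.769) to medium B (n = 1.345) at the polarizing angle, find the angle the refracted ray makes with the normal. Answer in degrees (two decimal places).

First find Brewster's angle: tan θ_B = 1.345/1.769 = 0.7603, giving θ_B = 37.25°.
The refracted ray is perpendicular to the reflected ray, so θ_t = 90° − θ_B = 52.75°.

θ_t ≈ 52.75°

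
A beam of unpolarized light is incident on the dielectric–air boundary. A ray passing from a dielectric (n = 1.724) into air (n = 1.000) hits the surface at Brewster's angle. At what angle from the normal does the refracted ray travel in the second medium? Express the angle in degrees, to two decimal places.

θ_t ≈ 59.88°

First find Brewster's angle: tan θ_B = 1.000/1.724 = 0.5800, giving θ_B = 30.12°.
Since θ_B + θ_t = 90° at Brewster incidence, θ_t = 90° − 30.12° = 59.88°.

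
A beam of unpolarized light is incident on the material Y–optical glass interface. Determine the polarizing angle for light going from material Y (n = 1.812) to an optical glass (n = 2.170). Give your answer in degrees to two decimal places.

θ_B ≈ 50.14°

The reflected p-component vanishes when tan θ_B = n₂/n₁.
Here n₂/n₁ = 2.170/1.812 = 1.1976, and Brewster's law gives tan θ_B = n₂/n₁.
So θ_B = arctan 1.1976 = 50.14°.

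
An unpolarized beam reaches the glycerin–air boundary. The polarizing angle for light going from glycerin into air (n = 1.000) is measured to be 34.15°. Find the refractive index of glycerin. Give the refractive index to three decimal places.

Brewster's law: tan θ_B = n₂/n₁ (light incident in glycerin, refracted into air).
n₁ = n₂ / tan θ_B = 1.000 / tan 34.15° = 1.474.

n ≈ 1.474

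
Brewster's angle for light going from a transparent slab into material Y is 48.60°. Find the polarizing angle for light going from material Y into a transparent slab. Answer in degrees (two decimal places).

tan θ_B' = n₁/n₂ = 1/tan θ_B, so θ_B' = 90° − θ_B.
θ_B' = 90° − 48.60° = 41.40°.

θ_B' ≈ 41.40°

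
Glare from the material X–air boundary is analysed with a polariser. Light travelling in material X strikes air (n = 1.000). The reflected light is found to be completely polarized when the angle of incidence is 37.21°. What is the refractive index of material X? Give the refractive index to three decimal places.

n ≈ 1.317

Brewster's law: tan θ_B = n₂/n₁ (light incident in material X, refracted into air).
n₁ = n₂ / tan θ_B = 1.000 / tan 37.21° = 1.317.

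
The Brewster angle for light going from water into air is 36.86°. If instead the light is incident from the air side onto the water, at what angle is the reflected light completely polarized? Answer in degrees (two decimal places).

θ_B' ≈ 53.14°

tan θ_B' = n₁/n₂ = 1/tan θ_B, so θ_B' = 90° − θ_B.
θ_B' = 90° − 36.86° = 53.14°.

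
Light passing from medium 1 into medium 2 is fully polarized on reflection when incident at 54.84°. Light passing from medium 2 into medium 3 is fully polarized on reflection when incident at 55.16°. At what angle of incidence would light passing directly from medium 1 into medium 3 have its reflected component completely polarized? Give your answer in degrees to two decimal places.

Each Brewster angle gives a ratio: n₂/n₁ = tan 54.84° = 1.4197, n₃/n₂ = tan 55.16° = 1.4367.
Multiplying, n₃/n₁ = 1.4197 × 1.4367 = 2.0396, and θ_B(1→3) = arctan 2.0396 = 63.88°.

θ_B ≈ 63.88°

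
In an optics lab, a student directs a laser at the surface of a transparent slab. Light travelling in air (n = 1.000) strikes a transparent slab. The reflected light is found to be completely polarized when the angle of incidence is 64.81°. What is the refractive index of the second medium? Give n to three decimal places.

At the Brewster angle, tan θ_B = n₂/n₁ with n₁ on the incident side (air) and n₂ on the transmitted side (a transparent slab).
n₂ = n₁ tan θ_B = 1.000 × tan 64.81° = 2.126.

n ≈ 2.126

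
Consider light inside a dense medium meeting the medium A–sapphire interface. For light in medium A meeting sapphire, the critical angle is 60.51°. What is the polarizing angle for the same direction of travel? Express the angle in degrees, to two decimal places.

θ_B ≈ 41.04°

n₂/n₁ = sin θ_c = sin 60.51° = 0.8704.
tan θ_B equals the same ratio, so θ_B = arctan(0.8704) = 41.04°.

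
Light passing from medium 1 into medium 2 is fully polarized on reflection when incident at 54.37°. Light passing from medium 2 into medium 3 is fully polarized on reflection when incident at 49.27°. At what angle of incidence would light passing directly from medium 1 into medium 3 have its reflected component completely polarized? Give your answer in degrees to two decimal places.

Each Brewster angle gives a ratio: n₂/n₁ = tan 54.37° = 1.3952, n₃/n₂ = tan 49.27° = 1.1614.
Multiplying, n₃/n₁ = 1.3952 × 1.1614 = 1.6204, and θ_B(1→3) = arctan 1.6204 = 58.32°.

θ_B ≈ 58.32°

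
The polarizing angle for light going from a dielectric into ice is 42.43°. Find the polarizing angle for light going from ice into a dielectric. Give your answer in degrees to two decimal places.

θ_B' ≈ 47.57°

tan θ_B' = n₁/n₂ = 1/tan θ_B, so θ_B' = 90° − θ_B.
θ_B' = 90° − 42.43° = 47.57°.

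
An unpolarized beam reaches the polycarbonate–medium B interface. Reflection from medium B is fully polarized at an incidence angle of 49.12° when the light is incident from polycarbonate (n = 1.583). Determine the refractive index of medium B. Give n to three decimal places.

n ≈ 1.829

At the polarizing angle, tan θ_B = n₂/n₁ with n₁ on the incident side (polycarbonate) and n₂ on the transmitted side (medium B).
n₂ = n₁ tan θ_B = 1.583 × tan 49.12° = 1.829.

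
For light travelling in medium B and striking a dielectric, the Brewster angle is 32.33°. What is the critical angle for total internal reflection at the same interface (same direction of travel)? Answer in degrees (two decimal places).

n₂/n₁ = tan 32.33° = 0.6329; the critical angle satisfies sin θ_c = n₂/n₁.
θ_c = arcsin(0.6329) = 39.26°.

θ_c ≈ 39.26°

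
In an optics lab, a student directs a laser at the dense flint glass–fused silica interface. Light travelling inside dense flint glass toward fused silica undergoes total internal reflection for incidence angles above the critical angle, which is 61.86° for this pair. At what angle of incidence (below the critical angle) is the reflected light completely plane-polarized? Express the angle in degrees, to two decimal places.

θ_B ≈ 41.41°

n₂/n₁ = sin θ_c = sin 61.86° = 0.8818.
tan θ_B equals the same ratio, so θ_B = arctan(0.8818) = 41.41°.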